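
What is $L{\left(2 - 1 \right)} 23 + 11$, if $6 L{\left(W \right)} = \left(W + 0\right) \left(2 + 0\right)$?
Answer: $\frac{56}{3} \approx 18.667$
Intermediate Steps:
$L{\left(W \right)} = \frac{W}{3}$ ($L{\left(W \right)} = \frac{\left(W + 0\right) \left(2 + 0\right)}{6} = \frac{W 2}{6} = \frac{2 W}{6} = \frac{W}{3}$)
$L{\left(2 - 1 \right)} 23 + 11 = \frac{2 - 1}{3} \cdot 23 + 11 = \frac{1}{3} \cdot 1 \cdot 23 + 11 = \frac{1}{3} \cdot 23 + 11 = \frac{23}{3} + 11 = \frac{56}{3}$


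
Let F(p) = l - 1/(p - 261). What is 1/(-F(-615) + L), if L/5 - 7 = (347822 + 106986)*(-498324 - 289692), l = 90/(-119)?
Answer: -104244/186803153175564899 ≈ -5.5804e-13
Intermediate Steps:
l = -90/119 (l = 90*(-1/119) = -90/119 ≈ -0.75630)
F(p) = -90/119 - 1/(-261 + p) (F(p) = -90/119 - 1/(p - 261) = -90/119 - 1/(-261 + p))
L = -1791979904605 (L = 35 + 5*((347822 + 106986)*(-498324 - 289692)) = 35 + 5*(454808*(-788016)) = 35 + 5*(-358395980928) = 35 - 1791979904640 = -1791979904605)
1/(-F(-615) + L) = 1/(-(23371 - 90*(-615))/(119*(-261 - 615)) - 1791979904605) = 1/(-(23371 + 55350)/(119*(-876)) - 1791979904605) = 1/(-(-1)*78721/(119*876) - 1791979904605) = 1/(-1*(-78721/104244) - 1791979904605) = 1/(78721/104244 - 1791979904605) = 1/(-186803153175564899/104244) = -104244/186803153175564899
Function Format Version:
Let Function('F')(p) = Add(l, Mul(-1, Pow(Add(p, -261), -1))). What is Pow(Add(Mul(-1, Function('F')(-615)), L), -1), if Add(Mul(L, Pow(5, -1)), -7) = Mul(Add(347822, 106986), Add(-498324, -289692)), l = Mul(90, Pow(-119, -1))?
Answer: Rational(-104244, 186803153175564899) ≈ -5.5804e-13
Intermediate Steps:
l = Rational(-90, 119) (l = Mul(90, Rational(-1, 119)) = Rational(-90, 119) ≈ -0.75630)
Function('F')(p) = Add(Rational(-90, 119), Mul(-1, Pow(Add(-261, p), -1))) (Function('F')(p) = Add(Rational(-90, 119), Mul(-1, Pow(Add(p, -261), -1))) = Add(Rational(-90, 119), Mul(-1, Pow(Add(-261, p), -1))))
L = -1791979904605 (L = Add(35, Mul(5, Mul(Add(347822, 106986), Add(-498324, -289692)))) = Add(35, Mul(5, Mul(454808, -788016))) = Add(35, Mul(5, -358395980928)) = Add(35, -1791979904640) = -1791979904605)
Pow(Add(Mul(-1, Function('F')(-615)), L), -1) = Pow(Add(Mul(-1, Mul(Rational(1, 119), Pow(Add(-261, -615), -1), Add(23371, Mul(-90, -615)))), -1791979904605), -1) = Pow(Add(Mul(-1, Mul(Rational(1, 119), Pow(-876, -1), Add(23371, 55350))), -1791979904605), -1) = Pow(Add(Mul(-1, Mul(Rational(1, 119), Rational(-1, 876), 78721)), -1791979904605), -1) = Pow(Add(Mul(-1, Rational(-78721, 104244)), -1791979904605), -1) = Pow(Add(Rational(78721, 104244), -1791979904605), -1) = Pow(Rational(-186803153175564899, 104244), -1) = Rational(-104244, 186803153175564899)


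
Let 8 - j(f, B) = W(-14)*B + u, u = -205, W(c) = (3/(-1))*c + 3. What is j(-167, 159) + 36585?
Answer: 29643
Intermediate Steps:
W(c) = 3 - 3*c (W(c) = (3*(-1))*c + 3 = -3*c + 3 = 3 - 3*c)
j(f, B) = 213 - 45*B (j(f, B) = 8 - ((3 - 3*(-14))*B - 205) = 8 - ((3 + 42)*B - 205) = 8 - (45*B - 205) = 8 - (-205 + 45*B) = 8 + (205 - 45*B) = 213 - 45*B)
j(-167, 159) + 36585 = (213 - 45*159) + 36585 = (213 - 7155) + 36585 = -6942 + 36585 = 29643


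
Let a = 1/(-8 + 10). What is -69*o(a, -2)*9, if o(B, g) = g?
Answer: 1242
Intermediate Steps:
a = ½ (a = 1/2 = ½ ≈ 0.50000)
-69*o(a, -2)*9 = -69*(-2)*9 = 138*9 = 1242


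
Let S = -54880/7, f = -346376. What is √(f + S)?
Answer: 2*I*√88554 ≈ 595.16*I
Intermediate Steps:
S = -7840 (S = -54880/7 = -27440*2/7 = -7840)
√(f + S) = √(-346376 - 7840) = √(-354216) = 2*I*√88554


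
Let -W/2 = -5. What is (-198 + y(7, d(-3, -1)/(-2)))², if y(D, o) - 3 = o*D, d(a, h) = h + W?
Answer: 205209/4 ≈ 51302.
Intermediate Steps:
W = 10 (W = -2*(-5) = 10)
d(a, h) = 10 + h (d(a, h) = h + 10 = 10 + h)
y(D, o) = 3 + D*o (y(D, o) = 3 + o*D = 3 + D*o)
(-198 + y(7, d(-3, -1)/(-2)))² = (-198 + (3 + 7*((10 - 1)/(-2))))² = (-198 + (3 + 7*(9*(-½))))² = (-198 + (3 + 7*(-9/2)))² = (-198 + (3 - 63/2))² = (-198 - 57/2)² = (-453/2)² = 205209/4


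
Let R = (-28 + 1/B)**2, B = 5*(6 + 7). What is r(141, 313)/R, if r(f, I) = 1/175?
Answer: 169/23161327 ≈ 7.2966e-6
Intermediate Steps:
B = 65 (B = 5*13 = 65)
r(f, I) = 1/175
R = 3308761/4225 (R = (-28 + 1/65)**2 = (-1819/65)**2 = 3308761/4225 ≈ 783.14)
r(141, 313)/R = 1/(175*(3308761/4225)) = (1/175)*(4225/3308761) = 169/23161327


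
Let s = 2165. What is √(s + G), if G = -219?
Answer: √1946 ≈ 44.113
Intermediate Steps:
√(s + G) = √(2165 - 219) = √1946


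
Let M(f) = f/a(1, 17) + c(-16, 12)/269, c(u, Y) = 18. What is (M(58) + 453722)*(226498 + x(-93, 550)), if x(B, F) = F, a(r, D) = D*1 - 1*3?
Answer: 193982194420744/1883 ≈ 1.0302e+11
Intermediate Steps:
a(r, D) = -3 + D (a(r, D) = D - 3 = -3 + D)
M(f) = 18/269 + f/14 (M(f) = f/(-3 + 17) + 18/269 = f/14 + 18*(1/269) = f*(1/14) + 18/269 = f/14 + 18/269 = 18/269 + f/14)
(M(58) + 453722)*(226498 + x(-93, 550)) = ((18/269 + (1/14)*58) + 453722)*(226498 + 550) = ((18/269 + 29/7) + 453722)*227048 = (7927/1883 + 453722)*227048 = (854366453/1883)*227048 = 193982194420744/1883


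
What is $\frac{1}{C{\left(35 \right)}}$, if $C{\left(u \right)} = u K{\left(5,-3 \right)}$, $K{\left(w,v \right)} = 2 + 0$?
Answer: $\frac{1}{70} \approx 0.014286$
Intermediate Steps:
$K{\left(w,v \right)} = 2$
$C{\left(u \right)} = 2 u$ ($C{\left(u \right)} = u 2 = 2 u$)
$\frac{1}{C{\left(35 \right)}} = \frac{1}{2 \cdot 35} = \frac{1}{70}$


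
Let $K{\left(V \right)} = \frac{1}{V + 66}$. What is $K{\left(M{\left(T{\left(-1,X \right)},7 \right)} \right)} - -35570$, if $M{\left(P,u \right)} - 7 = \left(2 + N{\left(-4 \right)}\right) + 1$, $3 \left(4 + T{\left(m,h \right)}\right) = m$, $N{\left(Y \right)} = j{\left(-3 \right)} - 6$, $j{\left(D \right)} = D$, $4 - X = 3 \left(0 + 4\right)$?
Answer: $\frac{2383191}{67} \approx 35570.0$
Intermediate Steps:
$X = -8$ ($X = 4 - 3 \left(0 + 4\right) = 4 - 3 \cdot 4 = 4 - 12 = -8$)
$N{\left(Y \right)} = -9$ ($N{\left(Y \right)} = -3 - 6 = -9$)
$T{\left(m,h \right)} = -4 + \frac{m}{3}$
$M{\left(P,u \right)} = 1$ ($M{\left(P,u \right)} = 7 + \left(\left(2 - 9\right) + 1\right) = 7 + \left(-7 + 1\right) = 7 - 6 = 1$)
$K{\left(V \right)} = \frac{1}{66 + V}$
$K{\left(M{\left(T{\left(-1,X \right)},7 \right)} \right)} - -35570 = \frac{1}{66 + 1} - -35570 = \frac{1}{67} + 35570 = \frac{2383191}{67}$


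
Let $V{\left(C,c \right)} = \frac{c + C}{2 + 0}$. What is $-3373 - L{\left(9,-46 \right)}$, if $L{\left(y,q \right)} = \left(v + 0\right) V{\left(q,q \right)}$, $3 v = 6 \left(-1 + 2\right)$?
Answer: $-3281$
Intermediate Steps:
$V{\left(C,c \right)} = \frac{C}{2} + \frac{c}{2}$ ($V{\left(C,c \right)} = \frac{C + c}{2} = \left(C + c\right) \frac{1}{2} = \frac{C}{2} + \frac{c}{2}$)
$v = 2$ ($v = \frac{6 \left(-1 + 2\right)}{3} = \frac{6 \cdot 1}{3} = \frac{1}{3} \cdot 6 = 2$)
$L{\left(y,q \right)} = 2 q$ ($L{\left(y,q \right)} = \left(2 + 0\right) \left(\frac{q}{2} + \frac{q}{2}\right) = 2 q$)
$-3373 - L{\left(9,-46 \right)} = -3373 - 2 \left(-46\right) = -3373 - -92 = -3373 + 92 = -3281$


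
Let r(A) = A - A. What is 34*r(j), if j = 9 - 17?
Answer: 0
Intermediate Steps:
j = -8
r(A) = 0
34*r(j) = 34*0 = 0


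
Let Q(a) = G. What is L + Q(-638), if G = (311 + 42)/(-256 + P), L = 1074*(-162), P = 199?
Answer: -9917669/57 ≈ -1.7399e+5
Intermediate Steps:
L = -173988
G = -353/57 (G = (311 + 42)/(-256 + 199) = 353/(-57) = 353*(-1/57) = -353/57 ≈ -6.1930)
Q(a) = -353/57
L + Q(-638) = -173988 - 353/57 = -9917669/57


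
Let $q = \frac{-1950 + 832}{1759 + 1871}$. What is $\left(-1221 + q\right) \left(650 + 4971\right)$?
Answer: $- \frac{1132720414}{165} \approx -6.865 \cdot 10^{6}$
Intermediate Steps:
$q = - \frac{559}{1815}$ ($q = - \frac{1118}{3630} = \left(-1118\right) \frac{1}{3630} = - \frac{559}{1815} \approx -0.30799$)
$\left(-1221 + q\right) \left(650 + 4971\right) = \left(-1221 - \frac{559}{1815}\right) \left(650 + 4971\right) = \left(- \frac{2216674}{1815}\right) 5621 = - \frac{1132720414}{165}$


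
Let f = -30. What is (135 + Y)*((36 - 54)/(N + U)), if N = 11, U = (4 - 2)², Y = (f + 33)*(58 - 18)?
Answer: -306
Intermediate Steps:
Y = 120 (Y = (-30 + 33)*(58 - 18) = 3*40 = 120)
U = 4 (U = 2² = 4)
(135 + Y)*((36 - 54)/(N + U)) = (135 + 120)*((36 - 54)/(11 + 4)) = 255*(-18/15) = 255*(-18*1/15) = 255*(-6/5) = -306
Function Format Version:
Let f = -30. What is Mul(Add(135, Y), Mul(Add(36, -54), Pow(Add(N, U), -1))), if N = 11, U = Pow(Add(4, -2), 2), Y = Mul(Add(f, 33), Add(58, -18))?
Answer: -306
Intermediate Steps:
Y = 120 (Y = Mul(Add(-30, 33), Add(58, -18)) = Mul(3, 40) = 120)
U = 4 (U = Pow(2, 2) = 4)
Mul(Add(135, Y), Mul(Add(36, -54), Pow(Add(N, U), -1))) = Mul(Add(135, 120), Mul(Add(36, -54), Pow(Add(11, 4), -1))) = Mul(255, Mul(-18, Pow(15, -1))) = Mul(255, Mul(-18, Rational(1, 15))) = Mul(255, Rational(-6, 5)) = -306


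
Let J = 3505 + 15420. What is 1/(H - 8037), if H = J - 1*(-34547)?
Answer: 1/45435 ≈ 2.2009e-5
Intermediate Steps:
J = 18925
H = 53472 (H = 18925 - 1*(-34547) = 18925 + 34547 = 53472)
1/(H - 8037) = 1/(53472 - 8037) = 1/45435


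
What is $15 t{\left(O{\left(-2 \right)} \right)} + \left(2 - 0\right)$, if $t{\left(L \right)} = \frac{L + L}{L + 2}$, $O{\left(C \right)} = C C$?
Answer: $22$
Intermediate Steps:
$O{\left(C \right)} = C^{2}$
$t{\left(L \right)} = \frac{2 L}{2 + L}$
$15 t{\left(O{\left(-2 \right)} \right)} + \left(2 - 0\right) = 15 \frac{2 \left(-2\right)^{2}}{2 + \left(-2\right)^{2}} + \left(2 - 0\right) = 15 \cdot 2 \cdot 4 \frac{1}{2 + 4} + \left(2 + 0\right) = 15 \cdot 2 \cdot 4 \cdot \frac{1}{6} + 2 = 15 \cdot \frac{4}{3} + 2 = 20 + 2 = 22$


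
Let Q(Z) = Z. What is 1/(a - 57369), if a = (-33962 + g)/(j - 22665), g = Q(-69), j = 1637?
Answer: -21028/1206321301 ≈ -1.7432e-5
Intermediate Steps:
g = -69
a = 34031/21028 (a = (-33962 - 69)/(1637 - 22665) = -34031/(-21028) = -34031*(-1/21028) = 34031/21028 ≈ 1.6184)
1/(a - 57369) = 1/(34031/21028 - 57369) = 1/(-1206321301/21028) = -21028/1206321301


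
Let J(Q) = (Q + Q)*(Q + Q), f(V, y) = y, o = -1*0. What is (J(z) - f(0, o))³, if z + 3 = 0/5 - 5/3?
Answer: 481890304/729 ≈ 6.6103e+5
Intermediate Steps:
o = 0
z = -14/3 (z = -3 + (0/5 - 5/3) = -3 + (0*(⅕) - 5*⅓) = -3 + (0 - 5/3) = -3 - 5/3 = -14/3 ≈ -4.6667)
J(Q) = 4*Q² (J(Q) = (2*Q)*(2*Q) = 4*Q²)
(J(z) - f(0, o))³ = (4*(-14/3)² - 1*0)³ = (4*(196/9) + 0)³ = (784/9 + 0)³ = (784/9)³ = 481890304/729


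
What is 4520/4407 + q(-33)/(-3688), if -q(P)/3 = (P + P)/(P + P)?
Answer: 147637/143832 ≈ 1.0265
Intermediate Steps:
q(P) = -3 (q(P) = -3*(P + P)/(P + P) = -3*2*P/(2*P) = -3*2*P*1/(2*P) = -3*1 = -3)
4520/4407 + q(-33)/(-3688) = 4520/4407 - 3/(-3688) = 4520*(1/4407) - 3*(-1/3688) = 40/39 + 3/3688 = 147637/143832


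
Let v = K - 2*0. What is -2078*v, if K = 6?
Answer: -12468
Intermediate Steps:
v = 6 (v = 6 - 2*0 = 6 + 0 = 6)
-2078*v = -2078*6 = -12468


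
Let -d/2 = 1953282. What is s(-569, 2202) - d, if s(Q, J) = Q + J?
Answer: 3908197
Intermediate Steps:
d = -3906564 (d = -2*1953282 = -3906564)
s(Q, J) = J + Q
s(-569, 2202) - d = (2202 - 569) - 1*(-3906564) = 1633 + 3906564 = 3908197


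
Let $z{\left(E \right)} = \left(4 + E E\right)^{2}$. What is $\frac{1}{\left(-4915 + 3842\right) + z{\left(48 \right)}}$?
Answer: $\frac{1}{5325791} \approx 1.8777 \cdot 10^{-7}$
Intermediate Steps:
$z{\left(E \right)} = \left(4 + E^{2}\right)^{2}$
$\frac{1}{\left(-4915 + 3842\right) + z{\left(48 \right)}} = \frac{1}{\left(-4915 + 3842\right) + \left(4 + 48^{2}\right)^{2}} = \frac{1}{-1073 + \left(4 + 2304\right)^{2}} = \frac{1}{-1073 + 2308^{2}} = \frac{1}{-1073 + 5326864} = \frac{1}{5325791}$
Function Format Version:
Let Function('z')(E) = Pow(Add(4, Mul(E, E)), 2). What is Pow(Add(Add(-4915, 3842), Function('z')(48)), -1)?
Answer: Rational(1, 5325791) ≈ 1.8777e-7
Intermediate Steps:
Function('z')(E) = Pow(Add(4, Pow(E, 2)), 2)
Pow(Add(Add(-4915, 3842), Function('z')(48)), -1) = Pow(Add(Add(-4915, 3842), Pow(Add(4, Pow(48, 2)), 2)), -1) = Pow(Add(-1073, Pow(Add(4, 2304), 2)), -1) = Pow(Add(-1073, Pow(2308, 2)), -1) = Pow(Add(-1073, 5326864), -1) = Pow(5325791, -1) = Rational(1, 5325791)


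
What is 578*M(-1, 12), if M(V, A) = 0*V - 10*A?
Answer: -69360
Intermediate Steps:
M(V, A) = -10*A (M(V, A) = 0 - 10*A = -10*A)
578*M(-1, 12) = 578*(-10*12) = 578*(-120) = -69360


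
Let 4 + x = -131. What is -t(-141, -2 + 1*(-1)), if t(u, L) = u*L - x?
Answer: -558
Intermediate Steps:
x = -135 (x = -4 - 131 = -135)
t(u, L) = 135 + L*u (t(u, L) = u*L - 1*(-135) = L*u + 135 = 135 + L*u)
-t(-141, -2 + 1*(-1)) = -(135 + (-2 + 1*(-1))*(-141)) = -(135 + (-2 - 1)*(-141)) = -(135 - 3*(-141)) = -(135 + 423) = -1*558 = -558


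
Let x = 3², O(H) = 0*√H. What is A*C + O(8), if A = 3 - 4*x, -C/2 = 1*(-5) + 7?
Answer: 132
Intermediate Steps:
O(H) = 0
C = -4 (C = -2*(1*(-5) + 7) = -2*(-5 + 7) = -2*2 = -4)
x = 9
A = -33 (A = 3 - 4*9 = 3 - 36 = -33)
A*C + O(8) = -33*(-4) + 0 = 132 + 0 = 132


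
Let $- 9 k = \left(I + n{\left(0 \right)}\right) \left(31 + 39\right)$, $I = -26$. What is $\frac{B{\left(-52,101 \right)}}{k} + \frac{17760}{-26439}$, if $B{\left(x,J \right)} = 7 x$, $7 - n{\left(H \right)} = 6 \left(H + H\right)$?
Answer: $- \frac{2624642}{837235} \approx -3.1349$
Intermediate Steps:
$n{\left(H \right)} = 7 - 12 H$ ($n{\left(H \right)} = 7 - 6 \left(H + H\right) = 7 - 6 \cdot 2 H = 7 - 12 H$)
$k = \frac{1330}{9}$ ($k = - \frac{\left(-26 + \left(7 - 0\right)\right) \left(31 + 39\right)}{9} = - \frac{\left(-26 + \left(7 + 0\right)\right) 70}{9} = - \frac{\left(-26 + 7\right) 70}{9} = - \frac{\left(-19\right) 70}{9} = \left(- \frac{1}{9}\right) \left(-1330\right) = \frac{1330}{9} \approx 147.78$)
$\frac{B{\left(-52,101 \right)}}{k} + \frac{17760}{-26439} = \frac{7 \left(-52\right)}{\frac{1330}{9}} + \frac{17760}{-26439} = \left(-364\right) \frac{9}{1330} + 17760 \left(- \frac{1}{26439}\right) = - \frac{234}{95} - \frac{5920}{8813} = - \frac{2624642}{837235}$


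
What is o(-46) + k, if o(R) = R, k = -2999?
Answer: -3045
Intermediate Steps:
o(-46) + k = -46 - 2999 = -3045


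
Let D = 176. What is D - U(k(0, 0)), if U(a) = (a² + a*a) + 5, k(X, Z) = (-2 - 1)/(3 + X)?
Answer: 169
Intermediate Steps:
k(X, Z) = -3/(3 + X)
U(a) = 5 + 2*a² (U(a) = (a² + a²) + 5 = 2*a² + 5 = 5 + 2*a²)
D - U(k(0, 0)) = 176 - (5 + 2*(-3/(3 + 0))²) = 176 - (5 + 2*(-3/3)²) = 176 - (5 + 2*(-3*⅓)²) = 176 - (5 + 2*(-1)²) = 176 - (5 + 2*1) = 176 - (5 + 2) = 176 - 1*7 = 176 - 7 = 169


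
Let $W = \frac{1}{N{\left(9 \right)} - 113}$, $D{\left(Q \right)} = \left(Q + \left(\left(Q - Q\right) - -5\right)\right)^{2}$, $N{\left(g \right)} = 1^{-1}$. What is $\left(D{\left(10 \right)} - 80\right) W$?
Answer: $- \frac{145}{112} \approx -1.2946$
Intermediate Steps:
$N{\left(g \right)} = 1$
$D{\left(Q \right)} = \left(5 + Q\right)^{2}$ ($D{\left(Q \right)} = \left(Q + \left(0 + 5\right)\right)^{2} = \left(Q + 5\right)^{2} = \left(5 + Q\right)^{2}$)
$W = - \frac{1}{112}$ ($W = \frac{1}{1 - 113} = \frac{1}{-112} = - \frac{1}{112} \approx -0.0089286$)
$\left(D{\left(10 \right)} - 80\right) W = \left(\left(5 + 10\right)^{2} - 80\right) \left(- \frac{1}{112}\right) = \left(15^{2} - 80\right) \left(- \frac{1}{112}\right) = \left(225 - 80\right) \left(- \frac{1}{112}\right) = 145 \left(- \frac{1}{112}\right) = - \frac{145}{112}$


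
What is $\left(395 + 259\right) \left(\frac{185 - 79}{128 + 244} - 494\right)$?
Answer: $- \frac{10009579}{31} \approx -3.2289 \cdot 10^{5}$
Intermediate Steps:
$\left(395 + 259\right) \left(\frac{185 - 79}{128 + 244} - 494\right) = 654 \left(\frac{106}{372} - 494\right) = 654 \left(106 \cdot \frac{1}{372} - 494\right) = 654 \left(\frac{53}{186} - 494\right) = 654 \left(- \frac{91831}{186}\right) = - \frac{10009579}{31}$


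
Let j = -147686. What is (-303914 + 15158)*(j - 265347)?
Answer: 119265756948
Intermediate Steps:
(-303914 + 15158)*(j - 265347) = (-303914 + 15158)*(-147686 - 265347) = -288756*(-413033) = 119265756948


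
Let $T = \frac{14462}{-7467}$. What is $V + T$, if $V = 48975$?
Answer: $\frac{365681863}{7467} \approx 48973.0$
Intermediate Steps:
$T = - \frac{14462}{7467}$ ($T = 14462 \left(- \frac{1}{7467}\right) = - \frac{14462}{7467} \approx -1.9368$)
$V + T = 48975 - \frac{14462}{7467} = \frac{365681863}{7467}$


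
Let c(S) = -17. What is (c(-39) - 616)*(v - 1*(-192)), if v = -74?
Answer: -74694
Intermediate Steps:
(c(-39) - 616)*(v - 1*(-192)) = (-17 - 616)*(-74 - 1*(-192)) = -633*(-74 + 192) = -633*118 = -74694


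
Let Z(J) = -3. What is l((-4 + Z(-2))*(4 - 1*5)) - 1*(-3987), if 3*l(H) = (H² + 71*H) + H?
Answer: 12514/3 ≈ 4171.3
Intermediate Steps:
l(H) = 24*H + H²/3 (l(H) = ((H² + 71*H) + H)/3 = (H² + 72*H)/3 = 24*H + H²/3)
l((-4 + Z(-2))*(4 - 1*5)) - 1*(-3987) = ((-4 - 3)*(4 - 1*5))*(72 + (-4 - 3)*(4 - 1*5))/3 - 1*(-3987) = (-7*(4 - 5))*(72 - 7*(4 - 5))/3 + 3987 = (-7*(-1))*(72 - 7*(-1))/3 + 3987 = (⅓)*7*(72 + 7) + 3987 = (⅓)*7*79 + 3987 = 553/3 + 3987 = 12514/3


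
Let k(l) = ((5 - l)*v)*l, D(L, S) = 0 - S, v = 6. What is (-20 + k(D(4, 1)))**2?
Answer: 3136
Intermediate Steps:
D(L, S) = -S
k(l) = l*(30 - 6*l) (k(l) = ((5 - l)*6)*l = (30 - 6*l)*l = l*(30 - 6*l))
(-20 + k(D(4, 1)))**2 = (-20 + 6*(-1*1)*(5 - (-1)))**2 = (-20 + 6*(-1)*(5 - 1*(-1)))**2 = (-20 + 6*(-1)*(5 + 1))**2 = (-20 + 6*(-1)*6)**2 = (-20 - 36)**2 = (-56)**2 = 3136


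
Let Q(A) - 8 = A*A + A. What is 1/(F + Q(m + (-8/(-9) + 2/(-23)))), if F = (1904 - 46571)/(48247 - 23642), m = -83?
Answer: 150614235/1006179736211 ≈ 0.00014969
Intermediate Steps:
Q(A) = 8 + A + A² (Q(A) = 8 + (A*A + A) = 8 + (A² + A) = 8 + (A + A²) = 8 + A + A²)
F = -6381/3515 (F = -44667/24605 = -44667*1/24605 = -6381/3515 ≈ -1.8154)
1/(F + Q(m + (-8/(-9) + 2/(-23)))) = 1/(-6381/3515 + (8 + (-83 + (-8/(-9) + 2/(-23))) + (-83 + (-8/(-9) + 2/(-23)))²)) = 1/(-6381/3515 + (8 + (-83 + (-8*(-⅑) + 2*(-1/23))) + (-83 + (-8*(-⅑) + 2*(-1/23)))²)) = 1/(-6381/3515 + (8 + (-83 + (8/9 - 2/23)) + (-83 + (8/9 - 2/23))²)) = 1/(-6381/3515 + (8 + (-83 + 166/207) + (-83 + 166/207)²)) = 1/(-6381/3515 + (8 - 17015/207 + (-17015/207)²)) = 1/(-6381/3515 + (8 - 17015/207 + 289510225/42849)) = 1/(-6381/3515 + 286330912/42849) = 1/(1006179736211/150614235) = 150614235/1006179736211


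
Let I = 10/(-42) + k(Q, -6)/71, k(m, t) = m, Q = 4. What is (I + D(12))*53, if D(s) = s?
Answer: 933913/1491 ≈ 626.37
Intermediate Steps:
I = -271/1491 (I = 10/(-42) + 4/71 = 10*(-1/42) + 4*(1/71) = -5/21 + 4/71 = -271/1491 ≈ -0.18176)
(I + D(12))*53 = (-271/1491 + 12)*53 = (17621/1491)*53 = 933913/1491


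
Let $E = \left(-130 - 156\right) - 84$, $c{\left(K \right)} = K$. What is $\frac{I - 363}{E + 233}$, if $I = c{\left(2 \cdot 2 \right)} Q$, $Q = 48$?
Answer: $\frac{171}{137} \approx 1.2482$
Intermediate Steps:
$E = -370$ ($E = -286 - 84 = -370$)
$I = 192$ ($I = 2 \cdot 2 \cdot 48 = 4 \cdot 48 = 192$)
$\frac{I - 363}{E + 233} = \frac{192 - 363}{-370 + 233} = - \frac{171}{-137} = \left(-171\right) \left(- \frac{1}{137}\right) = \frac{171}{137}$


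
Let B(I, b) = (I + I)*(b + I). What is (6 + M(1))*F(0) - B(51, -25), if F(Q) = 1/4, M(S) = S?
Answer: -10601/4 ≈ -2650.3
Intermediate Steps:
B(I, b) = 2*I*(I + b) (B(I, b) = (2*I)*(I + b) = 2*I*(I + b))
F(Q) = 1/4
(6 + M(1))*F(0) - B(51, -25) = (6 + 1)*(1/4) - 2*51*(51 - 25) = 7*(1/4) - 2*51*26 = 7/4 - 1*2652 = 7/4 - 2652 = -10601/4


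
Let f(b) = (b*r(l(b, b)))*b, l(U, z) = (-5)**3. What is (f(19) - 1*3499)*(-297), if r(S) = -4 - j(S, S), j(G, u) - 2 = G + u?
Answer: -25121745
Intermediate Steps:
j(G, u) = 2 + G + u (j(G, u) = 2 + (G + u) = 2 + G + u)
l(U, z) = -125
r(S) = -6 - 2*S (r(S) = -4 - (2 + S + S) = -4 - (2 + 2*S) = -4 + (-2 - 2*S) = -6 - 2*S)
f(b) = 244*b**2 (f(b) = (b*(-6 - 2*(-125)))*b = (b*(-6 + 250))*b = (b*244)*b = (244*b)*b = 244*b**2)
(f(19) - 1*3499)*(-297) = (244*19**2 - 1*3499)*(-297) = (244*361 - 3499)*(-297) = (88084 - 3499)*(-297) = 84585*(-297) = -25121745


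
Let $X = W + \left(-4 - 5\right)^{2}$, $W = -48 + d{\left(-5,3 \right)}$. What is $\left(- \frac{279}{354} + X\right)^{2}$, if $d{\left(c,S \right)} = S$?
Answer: $\frac{17264025}{13924} \approx 1239.9$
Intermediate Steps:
$W = -45$ ($W = -48 + 3 = -45$)
$X = 36$ ($X = -45 + \left(-4 - 5\right)^{2} = -45 + \left(-9\right)^{2} = -45 + 81 = 36$)
$\left(- \frac{279}{354} + X\right)^{2} = \left(- \frac{279}{354} + 36\right)^{2} = \left(\left(-279\right) \frac{1}{354} + 36\right)^{2} = \left(- \frac{93}{118} + 36\right)^{2} = \left(\frac{4155}{118}\right)^{2} = \frac{17264025}{13924}$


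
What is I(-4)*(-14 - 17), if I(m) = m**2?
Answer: -496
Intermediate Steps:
I(-4)*(-14 - 17) = (-4)**2*(-14 - 17) = 16*(-31) = -496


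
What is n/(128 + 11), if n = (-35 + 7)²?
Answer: 784/139 ≈ 5.6403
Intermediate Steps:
n = 784 (n = (-28)² = 784)
n/(128 + 11) = 784/(128 + 11) = 784/139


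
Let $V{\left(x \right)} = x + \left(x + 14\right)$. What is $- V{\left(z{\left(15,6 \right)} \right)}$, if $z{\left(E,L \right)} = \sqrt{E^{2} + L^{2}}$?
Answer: $-14 - 6 \sqrt{29} \approx -46.311$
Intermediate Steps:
$V{\left(x \right)} = 14 + 2 x$ ($V{\left(x \right)} = x + \left(14 + x\right) = 14 + 2 x$)
$- V{\left(z{\left(15,6 \right)} \right)} = - (14 + 2 \sqrt{15^{2} + 6^{2}}) = - (14 + 2 \sqrt{225 + 36}) = - (14 + 2 \sqrt{261}) = - (14 + 2 \cdot 3 \sqrt{29}) = - (14 + 6 \sqrt{29}) = -14 - 6 \sqrt{29}$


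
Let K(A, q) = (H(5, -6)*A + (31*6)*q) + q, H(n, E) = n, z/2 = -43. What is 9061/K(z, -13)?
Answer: -9061/2861 ≈ -3.1671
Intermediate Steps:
z = -86 (z = 2*(-43) = -86)
K(A, q) = 5*A + 187*q (K(A, q) = (5*A + (31*6)*q) + q = (5*A + 186*q) + q = 5*A + 187*q)
9061/K(z, -13) = 9061/(5*(-86) + 187*(-13)) = 9061/(-430 - 2431) = 9061/(-2861) = 9061*(-1/2861) = -9061/2861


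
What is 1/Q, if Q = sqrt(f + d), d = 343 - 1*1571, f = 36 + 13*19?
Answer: -I*sqrt(105)/315 ≈ -0.03253*I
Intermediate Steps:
f = 283 (f = 36 + 247 = 283)
d = -1228 (d = 343 - 1571 = -1228)
Q = 3*I*sqrt(105) (Q = sqrt(283 - 1228) = sqrt(-945) = 3*I*sqrt(105) ≈ 30.741*I)
1/Q = 1/(3*I*sqrt(105)) = -I*sqrt(105)/315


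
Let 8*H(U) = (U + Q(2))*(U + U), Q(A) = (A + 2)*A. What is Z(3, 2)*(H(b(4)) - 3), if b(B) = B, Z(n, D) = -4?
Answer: -36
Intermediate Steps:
Q(A) = A*(2 + A) (Q(A) = (2 + A)*A = A*(2 + A))
H(U) = U*(8 + U)/4 (H(U) = ((U + 2*(2 + 2))*(U + U))/8 = ((U + 2*4)*(2*U))/8 = ((U + 8)*(2*U))/8 = ((8 + U)*(2*U))/8 = (2*U*(8 + U))/8 = U*(8 + U)/4)
Z(3, 2)*(H(b(4)) - 3) = -4*((¼)*4*(8 + 4) - 3) = -4*((¼)*4*12 - 3) = -4*(12 - 3) = -4*9 = -36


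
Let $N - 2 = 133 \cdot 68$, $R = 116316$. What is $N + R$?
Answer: $125362$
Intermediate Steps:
$N = 9046$ ($N = 2 + 133 \cdot 68 = 2 + 9044 = 9046$)
$N + R = 9046 + 116316 = 125362$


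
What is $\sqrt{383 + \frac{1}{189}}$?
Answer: $\frac{2 \sqrt{380037}}{63} \approx 19.571$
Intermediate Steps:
$\sqrt{383 + \frac{1}{189}} = \sqrt{\frac{72388}{189}} = \frac{2 \sqrt{380037}}{63}$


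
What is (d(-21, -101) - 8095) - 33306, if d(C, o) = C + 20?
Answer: -41402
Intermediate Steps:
d(C, o) = 20 + C
(d(-21, -101) - 8095) - 33306 = ((20 - 21) - 8095) - 33306 = (-1 - 8095) - 33306 = -8096 - 33306 = -41402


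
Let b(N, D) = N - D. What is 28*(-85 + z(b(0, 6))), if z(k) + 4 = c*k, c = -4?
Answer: -1820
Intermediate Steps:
z(k) = -4 - 4*k
28*(-85 + z(b(0, 6))) = 28*(-85 + (-4 - 4*(0 - 1*6))) = 28*(-85 + (-4 - 4*(0 - 6))) = 28*(-85 + (-4 - 4*(-6))) = 28*(-85 + (-4 + 24)) = 28*(-85 + 20) = 28*(-65) = -1820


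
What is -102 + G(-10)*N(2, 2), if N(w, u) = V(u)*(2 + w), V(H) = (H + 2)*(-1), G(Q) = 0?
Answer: -102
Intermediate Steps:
V(H) = -2 - H (V(H) = (2 + H)*(-1) = -2 - H)
N(w, u) = (-2 - u)*(2 + w)
-102 + G(-10)*N(2, 2) = -102 + 0*(-(2 + 2)*(2 + 2)) = -102 + 0*(-1*4*4) = -102 + 0*(-16) = -102 + 0 = -102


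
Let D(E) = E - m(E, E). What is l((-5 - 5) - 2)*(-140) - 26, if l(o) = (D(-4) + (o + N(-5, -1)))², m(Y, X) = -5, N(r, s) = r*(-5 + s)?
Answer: -50566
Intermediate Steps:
D(E) = 5 + E (D(E) = E - 1*(-5) = E + 5 = 5 + E)
l(o) = (31 + o)² (l(o) = ((5 - 4) + (o - 5*(-5 - 1)))² = (1 + (o - 5*(-6)))² = (1 + (o + 30))² = (1 + (30 + o))² = (31 + o)²)
l((-5 - 5) - 2)*(-140) - 26 = (31 + ((-5 - 5) - 2))²*(-140) - 26 = (31 + (-10 - 2))²*(-140) - 26 = (31 - 12)²*(-140) - 26 = 19²*(-140) - 26 = 361*(-140) - 26 = -50540 - 26 = -50566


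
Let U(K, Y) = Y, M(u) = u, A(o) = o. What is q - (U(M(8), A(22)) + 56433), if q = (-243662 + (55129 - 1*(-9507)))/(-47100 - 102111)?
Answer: -8423527979/149211 ≈ -56454.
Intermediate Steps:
q = 179026/149211 (q = (-243662 + (55129 + 9507))/(-149211) = (-243662 + 64636)*(-1/149211) = -179026*(-1/149211) = 179026/149211 ≈ 1.1998)
q - (U(M(8), A(22)) + 56433) = 179026/149211 - (22 + 56433) = 179026/149211 - 1*56455 = 179026/149211 - 56455 = -8423527979/149211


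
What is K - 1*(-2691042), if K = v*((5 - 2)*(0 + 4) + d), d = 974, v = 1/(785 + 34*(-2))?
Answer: 1929478100/717 ≈ 2.6910e+6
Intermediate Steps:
v = 1/717 (v = 1/(785 - 68) = 1/717 ≈ 0.0013947)
K = 986/717 (K = ((5 - 2)*(0 + 4) + 974)/717 = (3*4 + 974)/717 = (12 + 974)/717 = (1/717)*986 = 986/717 ≈ 1.3752)
K - 1*(-2691042) = 986/717 - 1*(-2691042) = 986/717 + 2691042 = 1929478100/717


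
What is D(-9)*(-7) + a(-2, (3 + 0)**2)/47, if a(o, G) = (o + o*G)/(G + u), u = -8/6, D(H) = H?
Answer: 68043/1081 ≈ 62.945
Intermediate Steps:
u = -4/3 (u = -8*1/6 = -4/3 ≈ -1.3333)
a(o, G) = (o + G*o)/(-4/3 + G) (a(o, G) = (o + o*G)/(G - 4/3) = (o + G*o)/(-4/3 + G))
D(-9)*(-7) + a(-2, (3 + 0)**2)/47 = -9*(-7) + (3*(-2)*(1 + (3 + 0)**2)/(-4 + 3*(3 + 0)**2))/47 = 63 + (3*(-2)*(1 + 3**2)/(-4 + 3*3**2))*(1/47) = 63 + (3*(-2)*(1 + 9)/(-4 + 3*9))*(1/47) = 63 + (3*(-2)*10/(-4 + 27))*(1/47) = 63 + (3*(-2)*10/23)*(1/47) = 63 + (3*(-2)*(1/23)*10)*(1/47) = 63 - 60/23*1/47 = 63 - 60/1081 = 68043/1081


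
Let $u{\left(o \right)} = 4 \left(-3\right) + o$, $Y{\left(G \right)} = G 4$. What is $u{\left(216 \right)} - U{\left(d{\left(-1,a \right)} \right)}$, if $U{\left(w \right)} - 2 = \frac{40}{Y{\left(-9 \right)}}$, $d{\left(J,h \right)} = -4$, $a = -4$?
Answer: $\frac{1828}{9} \approx 203.11$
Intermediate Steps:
$Y{\left(G \right)} = 4 G$
$u{\left(o \right)} = -12 + o$
$U{\left(w \right)} = \frac{8}{9}$ ($U{\left(w \right)} = 2 + \frac{40}{4 \left(-9\right)} = 2 + \frac{40}{-36} = 2 + 40 \left(- \frac{1}{36}\right) = 2 - \frac{10}{9} = \frac{8}{9}$)
$u{\left(216 \right)} - U{\left(d{\left(-1,a \right)} \right)} = \left(-12 + 216\right) - \frac{8}{9} = 204 - \frac{8}{9} = \frac{1828}{9}$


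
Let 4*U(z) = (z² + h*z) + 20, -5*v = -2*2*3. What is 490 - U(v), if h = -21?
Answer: 12404/25 ≈ 496.16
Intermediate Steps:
v = 12/5 (v = -(-2*2)*3/5 = -(-4)*3/5 = -⅕*(-12) = 12/5 ≈ 2.4000)
U(z) = 5 - 21*z/4 + z²/4 (U(z) = ((z² - 21*z) + 20)/4 = (20 + z² - 21*z)/4 = 5 - 21*z/4 + z²/4)
490 - U(v) = 490 - (5 - 21/4*12/5 + (12/5)²/4) = 490 - (5 - 63/5 + (¼)*(144/25)) = 490 - (5 - 63/5 + 36/25) = 490 - 1*(-154/25) = 490 + 154/25 = 12404/25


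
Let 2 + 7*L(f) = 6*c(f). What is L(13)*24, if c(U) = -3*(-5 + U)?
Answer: -3504/7 ≈ -500.57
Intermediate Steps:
c(U) = 15 - 3*U
L(f) = 88/7 - 18*f/7 (L(f) = -2/7 + (6*(15 - 3*f))/7 = -2/7 + (90 - 18*f)/7 = -2/7 + (90/7 - 18*f/7) = 88/7 - 18*f/7)
L(13)*24 = (88/7 - 18/7*13)*24 = (88/7 - 234/7)*24 = -146/7*24 = -3504/7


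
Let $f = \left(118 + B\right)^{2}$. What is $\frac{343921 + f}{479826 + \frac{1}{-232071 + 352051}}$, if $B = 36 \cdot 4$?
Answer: $\frac{49499548700}{57569523481} \approx 0.85982$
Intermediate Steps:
$B = 144$
$f = 68644$ ($f = \left(118 + 144\right)^{2} = 262^{2} = 68644$)
$\frac{343921 + f}{479826 + \frac{1}{-232071 + 352051}} = \frac{343921 + 68644}{479826 + \frac{1}{-232071 + 352051}} = \frac{412565}{479826 + \frac{1}{119980}} = \frac{412565}{\frac{57569523481}{119980}} = 412565 \cdot \frac{119980}{57569523481} = \frac{49499548700}{57569523481}$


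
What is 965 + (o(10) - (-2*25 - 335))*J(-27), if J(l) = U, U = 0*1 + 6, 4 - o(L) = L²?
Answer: 2699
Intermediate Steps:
o(L) = 4 - L²
U = 6 (U = 0 + 6 = 6)
J(l) = 6
965 + (o(10) - (-2*25 - 335))*J(-27) = 965 + ((4 - 1*10²) - (-2*25 - 335))*6 = 965 + ((4 - 1*100) - (-50 - 335))*6 = 965 + ((4 - 100) - 1*(-385))*6 = 965 + (-96 + 385)*6 = 965 + 289*6 = 965 + 1734 = 2699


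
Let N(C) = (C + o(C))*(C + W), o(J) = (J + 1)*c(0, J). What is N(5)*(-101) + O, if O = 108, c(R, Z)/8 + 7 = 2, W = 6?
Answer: 261193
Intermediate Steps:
c(R, Z) = -40 (c(R, Z) = -56 + 8*2 = -56 + 16 = -40)
o(J) = -40 - 40*J (o(J) = (J + 1)*(-40) = (1 + J)*(-40) = -40 - 40*J)
N(C) = (-40 - 39*C)*(6 + C) (N(C) = (C + (-40 - 40*C))*(C + 6) = (-40 - 39*C)*(6 + C))
N(5)*(-101) + O = (-240 - 274*5 - 39*5²)*(-101) + 108 = (-240 - 1370 - 39*25)*(-101) + 108 = (-240 - 1370 - 975)*(-101) + 108 = -2585*(-101) + 108 = 261085 + 108 = 261193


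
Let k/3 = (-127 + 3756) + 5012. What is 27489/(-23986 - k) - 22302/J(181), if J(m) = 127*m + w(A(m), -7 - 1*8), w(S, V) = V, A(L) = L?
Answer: -872273913/573254774 ≈ -1.5216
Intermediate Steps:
k = 25923 (k = 3*((-127 + 3756) + 5012) = 3*(3629 + 5012) = 3*8641 = 25923)
J(m) = -15 + 127*m (J(m) = 127*m + (-7 - 1*8) = 127*m + (-7 - 8) = 127*m - 15 = -15 + 127*m)
27489/(-23986 - k) - 22302/J(181) = 27489/(-23986 - 1*25923) - 22302/(-15 + 127*181) = 27489/(-23986 - 25923) - 22302/(-15 + 22987) = 27489/(-49909) - 22302/22972 = 27489*(-1/49909) - 22302*1/22972 = -27489/49909 - 11151/11486 = -872273913/573254774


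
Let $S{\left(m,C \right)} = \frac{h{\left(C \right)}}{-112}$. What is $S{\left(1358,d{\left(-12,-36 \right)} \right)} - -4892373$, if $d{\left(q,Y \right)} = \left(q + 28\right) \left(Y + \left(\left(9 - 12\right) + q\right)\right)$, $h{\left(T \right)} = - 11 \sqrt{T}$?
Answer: $4892373 + \frac{11 i \sqrt{51}}{28} \approx 4.8924 \cdot 10^{6} + 2.8056 i$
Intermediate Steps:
$d{\left(q,Y \right)} = \left(28 + q\right) \left(-3 + Y + q\right)$ ($d{\left(q,Y \right)} = \left(28 + q\right) \left(Y + \left(-3 + q\right)\right) = \left(28 + q\right) \left(-3 + Y + q\right)$)
$S{\left(m,C \right)} = \frac{11 \sqrt{C}}{112}$ ($S{\left(m,C \right)} = \frac{\left(-11\right) \sqrt{C}}{-112} = - 11 \sqrt{C} \left(- \frac{1}{112}\right) = \frac{11 \sqrt{C}}{112}$)
$S{\left(1358,d{\left(-12,-36 \right)} \right)} - -4892373 = \frac{11 \sqrt{-84 + \left(-12\right)^{2} + 25 \left(-12\right) + 28 \left(-36\right) - -432}}{112} - -4892373 = \frac{11 \sqrt{-84 + 144 - 300 - 1008 + 432}}{112} + 4892373 = \frac{11 \sqrt{-816}}{112} + 4892373 = \frac{11 \cdot 4 i \sqrt{51}}{112} + 4892373 = \frac{11 i \sqrt{51}}{28} + 4892373 = 4892373 + \frac{11 i \sqrt{51}}{28}$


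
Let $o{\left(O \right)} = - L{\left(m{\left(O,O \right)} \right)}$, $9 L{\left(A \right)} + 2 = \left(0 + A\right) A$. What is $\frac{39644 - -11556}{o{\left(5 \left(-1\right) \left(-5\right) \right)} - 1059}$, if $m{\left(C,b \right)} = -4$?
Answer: $- \frac{92160}{1909} \approx -48.277$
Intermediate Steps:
$L{\left(A \right)} = - \frac{2}{9} + \frac{A^{2}}{9}$ ($L{\left(A \right)} = - \frac{2}{9} + \frac{\left(0 + A\right) A}{9} = - \frac{2}{9} + \frac{A A}{9} = - \frac{2}{9} + \frac{A^{2}}{9}$)
$o{\left(O \right)} = - \frac{14}{9}$ ($o{\left(O \right)} = - (- \frac{2}{9} + \frac{\left(-4\right)^{2}}{9}) = - (- \frac{2}{9} + \frac{1}{9} \cdot 16) = - (- \frac{2}{9} + \frac{16}{9}) = \left(-1\right) \frac{14}{9} = - \frac{14}{9}$)
$\frac{39644 - -11556}{o{\left(5 \left(-1\right) \left(-5\right) \right)} - 1059} = \frac{39644 - -11556}{- \frac{14}{9} - 1059} = \frac{39644 + \left(-7169 + 18725\right)}{- \frac{9545}{9}} = \left(39644 + 11556\right) \left(- \frac{9}{9545}\right) = 51200 \left(- \frac{9}{9545}\right) = - \frac{92160}{1909}$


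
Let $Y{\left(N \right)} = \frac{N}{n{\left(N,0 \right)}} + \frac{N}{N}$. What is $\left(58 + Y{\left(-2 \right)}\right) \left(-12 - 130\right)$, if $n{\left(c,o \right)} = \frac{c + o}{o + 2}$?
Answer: $-8662$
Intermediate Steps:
$n{\left(c,o \right)} = \frac{c + o}{2 + o}$
$Y{\left(N \right)} = 3$ ($Y{\left(N \right)} = \frac{N}{\frac{1}{2 + 0} \left(N + 0\right)} + \frac{N}{N} = \frac{N}{\frac{1}{2} N} + 1 = N \frac{2}{N} + 1 = 2 + 1 = 3$)
$\left(58 + Y{\left(-2 \right)}\right) \left(-12 - 130\right) = \left(58 + 3\right) \left(-12 - 130\right) = 61 \left(-142\right) = -8662$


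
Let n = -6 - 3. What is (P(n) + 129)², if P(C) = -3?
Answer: 15876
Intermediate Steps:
n = -9
(P(n) + 129)² = (-3 + 129)² = 126² = 15876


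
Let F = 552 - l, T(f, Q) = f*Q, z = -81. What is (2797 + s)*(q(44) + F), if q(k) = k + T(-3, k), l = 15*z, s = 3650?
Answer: 10824513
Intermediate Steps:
T(f, Q) = Q*f
l = -1215 (l = 15*(-81) = -1215)
q(k) = -2*k (q(k) = k + k*(-3) = k - 3*k = -2*k)
F = 1767 (F = 552 - 1*(-1215) = 552 + 1215 = 1767)
(2797 + s)*(q(44) + F) = (2797 + 3650)*(-2*44 + 1767) = 6447*(-88 + 1767) = 6447*1679 = 10824513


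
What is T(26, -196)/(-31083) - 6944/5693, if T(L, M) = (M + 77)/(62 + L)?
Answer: -18993273509/15572085672 ≈ -1.2197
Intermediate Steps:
T(L, M) = (77 + M)/(62 + L)
T(26, -196)/(-31083) - 6944/5693 = ((77 - 196)/(62 + 26))/(-31083) - 6944/5693 = (-119/88)*(-1/31083) - 6944*1/5693 = ((1/88)*(-119))*(-1/31083) - 6944/5693 = -119/88*(-1/31083) - 6944/5693 = 119/2735304 - 6944/5693 = -18993273509/15572085672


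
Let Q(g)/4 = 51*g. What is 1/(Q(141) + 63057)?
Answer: 1/91821 ≈ 1.0891e-5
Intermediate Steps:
Q(g) = 204*g (Q(g) = 4*(51*g) = 204*g)
1/(Q(141) + 63057) = 1/(204*141 + 63057) = 1/(28764 + 63057) = 1/91821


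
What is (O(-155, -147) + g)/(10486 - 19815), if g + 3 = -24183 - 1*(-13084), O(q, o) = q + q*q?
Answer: -672/491 ≈ -1.3686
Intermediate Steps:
O(q, o) = q + q²
g = -11102 (g = -3 + (-24183 - 1*(-13084)) = -3 + (-24183 + 13084) = -3 - 11099 = -11102)
(O(-155, -147) + g)/(10486 - 19815) = (-155*(1 - 155) - 11102)/(10486 - 19815) = (-155*(-154) - 11102)/(-9329) = (23870 - 11102)*(-1/9329) = 12768*(-1/9329) = -672/491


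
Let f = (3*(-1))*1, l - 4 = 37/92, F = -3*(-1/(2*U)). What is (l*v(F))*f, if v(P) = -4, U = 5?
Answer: 1215/23 ≈ 52.826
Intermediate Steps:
F = 3/10 (F = -3/((-2*5)) = -3/(-10) = -3*(-1/10) = 3/10 ≈ 0.30000)
l = 405/92 (l = 4 + 37/92 = 405/92 ≈ 4.4022)
f = -3 (f = -3*1 = -3)
(l*v(F))*f = ((405/92)*(-4))*(-3) = -405/23*(-3) = 1215/23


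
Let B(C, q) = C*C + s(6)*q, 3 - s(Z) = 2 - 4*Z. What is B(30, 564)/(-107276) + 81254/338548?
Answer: 454798013/4539759406 ≈ 0.10018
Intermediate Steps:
s(Z) = 1 + 4*Z (s(Z) = 3 - (2 - 4*Z) = 3 + (-2 + 4*Z) = 1 + 4*Z)
B(C, q) = C**2 + 25*q (B(C, q) = C*C + (1 + 4*6)*q = C**2 + (1 + 24)*q = C**2 + 25*q)
B(30, 564)/(-107276) + 81254/338548 = (30**2 + 25*564)/(-107276) + 81254/338548 = (900 + 14100)*(-1/107276) + 81254*(1/338548) = 15000*(-1/107276) + 40627/169274 = -3750/26819 + 40627/169274 = 454798013/4539759406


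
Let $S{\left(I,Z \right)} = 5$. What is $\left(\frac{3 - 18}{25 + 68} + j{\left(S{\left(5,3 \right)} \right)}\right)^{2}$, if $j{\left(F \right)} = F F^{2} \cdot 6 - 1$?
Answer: $\frac{538889796}{961} \approx 5.6076 \cdot 10^{5}$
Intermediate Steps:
$j{\left(F \right)} = -1 + 6 F^{3}$ ($j{\left(F \right)} = F^{3} \cdot 6 - 1 = 6 F^{3} - 1 = -1 + 6 F^{3}$)
$\left(\frac{3 - 18}{25 + 68} + j{\left(S{\left(5,3 \right)} \right)}\right)^{2} = \left(\frac{3 - 18}{25 + 68} - \left(1 - 6 \cdot 5^{3}\right)\right)^{2} = \left(- \frac{15}{93} + \left(-1 + 6 \cdot 125\right)\right)^{2} = \left(\left(-15\right) \frac{1}{93} + \left(-1 + 750\right)\right)^{2} = \left(- \frac{5}{31} + 749\right)^{2} = \left(\frac{23214}{31}\right)^{2} = \frac{538889796}{961}$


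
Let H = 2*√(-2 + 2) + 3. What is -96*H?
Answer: -288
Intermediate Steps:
H = 3 (H = 2*√0 + 3 = 2*0 + 3 = 0 + 3 = 3)
-96*H = -96*3 = -288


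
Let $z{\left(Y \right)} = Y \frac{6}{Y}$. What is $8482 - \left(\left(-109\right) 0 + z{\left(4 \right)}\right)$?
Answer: $8476$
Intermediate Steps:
$z{\left(Y \right)} = 6$
$8482 - \left(\left(-109\right) 0 + z{\left(4 \right)}\right) = 8482 - \left(\left(-109\right) 0 + 6\right) = 8482 - \left(0 + 6\right) = 8482 - 6 = 8476$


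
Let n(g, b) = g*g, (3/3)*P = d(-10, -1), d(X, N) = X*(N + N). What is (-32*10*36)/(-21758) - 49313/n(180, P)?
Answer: -349852127/352479600 ≈ -0.99255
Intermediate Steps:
d(X, N) = 2*N*X (d(X, N) = X*(2*N) = 2*N*X)
P = 20 (P = 2*(-1)*(-10) = 20)
n(g, b) = g**2
(-32*10*36)/(-21758) - 49313/n(180, P) = (-32*10*36)/(-21758) - 49313/(180**2) = -320*36*(-1/21758) - 49313/32400 = -11520*(-1/21758) - 49313*1/32400 = 5760/10879 - 49313/32400 = -349852127/352479600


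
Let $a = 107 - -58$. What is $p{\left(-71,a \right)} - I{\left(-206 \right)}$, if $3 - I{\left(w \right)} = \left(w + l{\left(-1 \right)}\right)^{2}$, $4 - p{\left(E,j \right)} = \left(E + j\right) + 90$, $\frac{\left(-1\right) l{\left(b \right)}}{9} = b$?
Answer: $38626$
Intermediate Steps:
$l{\left(b \right)} = - 9 b$
$a = 165$ ($a = 107 + 58 = 165$)
$p{\left(E,j \right)} = -86 - E - j$ ($p{\left(E,j \right)} = 4 - \left(\left(E + j\right) + 90\right) = 4 - \left(90 + E + j\right) = -86 - E - j$)
$I{\left(w \right)} = 3 - \left(9 + w\right)^{2}$ ($I{\left(w \right)} = 3 - \left(w - -9\right)^{2} = 3 - \left(w + 9\right)^{2} = 3 - \left(9 + w\right)^{2}$)
$p{\left(-71,a \right)} - I{\left(-206 \right)} = \left(-86 - -71 - 165\right) - \left(3 - \left(9 - 206\right)^{2}\right) = \left(-86 + 71 - 165\right) - \left(3 - \left(-197\right)^{2}\right) = -180 - \left(3 - 38809\right) = -180 - -38806 = -180 + 38806 = 38626$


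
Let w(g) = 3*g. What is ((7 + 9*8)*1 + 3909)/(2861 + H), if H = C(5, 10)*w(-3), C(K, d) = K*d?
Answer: 3988/2411 ≈ 1.6541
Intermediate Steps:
H = -450 (H = (5*10)*(3*(-3)) = 50*(-9) = -450)
((7 + 9*8)*1 + 3909)/(2861 + H) = ((7 + 9*8)*1 + 3909)/(2861 - 450) = ((7 + 72)*1 + 3909)/2411 = (79*1 + 3909)*(1/2411) = (79 + 3909)*(1/2411) = 3988*(1/2411) = 3988/2411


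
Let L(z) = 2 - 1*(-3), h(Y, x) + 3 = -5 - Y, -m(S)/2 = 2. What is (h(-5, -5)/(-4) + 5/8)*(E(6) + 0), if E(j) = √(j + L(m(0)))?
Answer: 11*√11/8 ≈ 4.5604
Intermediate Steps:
m(S) = -4 (m(S) = -2*2 = -4)
h(Y, x) = -8 - Y (h(Y, x) = -3 + (-5 - Y) = -8 - Y)
L(z) = 5 (L(z) = 2 + 3 = 5)
E(j) = √(5 + j) (E(j) = √(j + 5) = √(5 + j))
(h(-5, -5)/(-4) + 5/8)*(E(6) + 0) = ((-8 - 1*(-5))/(-4) + 5/8)*(√(5 + 6) + 0) = ((-8 + 5)*(-¼) + 5*(⅛))*(√11 + 0) = (-3*(-¼) + 5/8)*√11 = (¾ + 5/8)*√11 = 11*√11/8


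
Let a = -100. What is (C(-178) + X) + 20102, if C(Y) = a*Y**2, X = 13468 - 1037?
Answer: -3135867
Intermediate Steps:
X = 12431
C(Y) = -100*Y**2
(C(-178) + X) + 20102 = (-100*(-178)**2 + 12431) + 20102 = (-100*31684 + 12431) + 20102 = (-3168400 + 12431) + 20102 = -3155969 + 20102 = -3135867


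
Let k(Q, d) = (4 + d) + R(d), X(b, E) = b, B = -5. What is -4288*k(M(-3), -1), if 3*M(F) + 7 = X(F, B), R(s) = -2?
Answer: -4288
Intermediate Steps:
M(F) = -7/3 + F/3
k(Q, d) = 2 + d (k(Q, d) = (4 + d) - 2 = 2 + d)
-4288*k(M(-3), -1) = -4288*(2 - 1) = -4288*1 = -4288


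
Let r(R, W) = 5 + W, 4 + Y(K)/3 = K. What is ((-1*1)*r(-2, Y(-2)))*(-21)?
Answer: -273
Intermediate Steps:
Y(K) = -12 + 3*K
((-1*1)*r(-2, Y(-2)))*(-21) = ((-1*1)*(5 + (-12 + 3*(-2))))*(-21) = -(5 + (-12 - 6))*(-21) = -(5 - 18)*(-21) = -1*(-13)*(-21) = 13*(-21) = -273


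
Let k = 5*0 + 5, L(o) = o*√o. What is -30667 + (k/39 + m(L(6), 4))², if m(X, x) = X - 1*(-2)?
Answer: -46309082/1521 + 332*√6/13 ≈ -30384.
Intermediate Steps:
L(o) = o^(3/2)
k = 5 (k = 0 + 5 = 5)
m(X, x) = 2 + X (m(X, x) = X + 2 = 2 + X)
-30667 + (k/39 + m(L(6), 4))² = -30667 + (5/39 + (2 + 6^(3/2)))² = -30667 + (5*(1/39) + (2 + 6*√6))² = -30667 + (5/39 + (2 + 6*√6))² = -30667 + (83/39 + 6*√6)²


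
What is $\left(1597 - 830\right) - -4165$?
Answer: $4932$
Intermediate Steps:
$\left(1597 - 830\right) - -4165 = \left(1597 - 830\right) + 4165 = 767 + 4165 = 4932$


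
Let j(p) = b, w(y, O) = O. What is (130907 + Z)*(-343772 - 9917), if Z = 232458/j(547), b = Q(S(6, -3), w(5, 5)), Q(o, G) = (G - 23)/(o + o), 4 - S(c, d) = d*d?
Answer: -275930827039/3 ≈ -9.1977e+10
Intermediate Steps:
S(c, d) = 4 - d² (S(c, d) = 4 - d*d = 4 - d²)
Q(o, G) = (-23 + G)/(2*o) (Q(o, G) = (-23 + G)/((2*o)) = (-23 + G)*(1/(2*o)) = (-23 + G)/(2*o))
b = 9/5 (b = (-23 + 5)/(2*(4 - 1*(-3)²)) = (½)*(-18)/(4 - 1*9) = (½)*(-18)/(4 - 9) = (½)*(-18)/(-5) = (½)*(-⅕)*(-18) = 9/5 ≈ 1.8000)
j(p) = 9/5
Z = 387430/3 (Z = 232458/(9/5) = 232458*(5/9) = 387430/3 ≈ 1.2914e+5)
(130907 + Z)*(-343772 - 9917) = (130907 + 387430/3)*(-343772 - 9917) = (780151/3)*(-353689) = -275930827039/3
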